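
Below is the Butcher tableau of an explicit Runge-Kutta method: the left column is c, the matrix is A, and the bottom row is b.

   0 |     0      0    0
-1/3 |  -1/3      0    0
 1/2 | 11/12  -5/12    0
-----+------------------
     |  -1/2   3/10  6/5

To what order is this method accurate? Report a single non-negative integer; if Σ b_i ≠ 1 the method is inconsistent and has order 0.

b = (-1/2, 3/10, 6/5)
c = (0, -1/3, 1/2)
Ac = (0, 0, 5/36)
Σ b_i: (-1/2)·1 + 3/10·1 + 6/5·1 = 1 ✓
b·c: 3/10·(-1/3) + 6/5·1/2 = 1/2 ✓
b·c²: 3/10·1/9 + 6/5·1/4 = 1/3 ✓
b·Ac: 6/5·5/36 = 1/6 ✓; 3 stages ⇒ order 3.

3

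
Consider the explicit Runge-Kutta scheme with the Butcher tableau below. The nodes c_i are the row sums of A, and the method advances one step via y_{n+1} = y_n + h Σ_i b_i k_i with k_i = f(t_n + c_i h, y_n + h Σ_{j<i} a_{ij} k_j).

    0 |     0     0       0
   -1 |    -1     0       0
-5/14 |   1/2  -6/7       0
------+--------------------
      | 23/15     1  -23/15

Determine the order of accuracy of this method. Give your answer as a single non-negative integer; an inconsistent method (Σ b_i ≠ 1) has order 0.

1

b = (23/15, 1, -23/15)
c = (0, -1, -5/14)
Ac = (0, 0, 6/7)
Σ b_i: 23/15·1 + 1·1 + (-23/15)·1 = 1 ✓
b·c: 1·(-1) + (-23/15)·(-5/14) = -19/42 ≠ 1/2 ⇒ order 1.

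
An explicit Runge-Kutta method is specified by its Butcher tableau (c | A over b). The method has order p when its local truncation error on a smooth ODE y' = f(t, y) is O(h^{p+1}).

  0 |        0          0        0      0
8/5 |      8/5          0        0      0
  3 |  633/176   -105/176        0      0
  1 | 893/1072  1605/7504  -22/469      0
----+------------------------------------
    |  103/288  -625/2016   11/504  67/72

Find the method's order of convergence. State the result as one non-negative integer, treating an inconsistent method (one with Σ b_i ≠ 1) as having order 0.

4

b = (103/288, -625/2016, 11/504, 67/72)
c = (0, 8/5, 3, 1)
Ac = (0, 0, -21/22, 27/134)
Σ b_i: 103/288·1 + (-625/2016)·1 + 11/504·1 + 67/72·1 = 1 ✓
b·c: (-625/2016)·8/5 + 11/504·3 + 67/72·1 = 1/2 ✓
b·c²: (-625/2016)·64/25 + 11/504·9 + 67/72·1 = 1/3 ✓
b·Ac: 11/504·(-21/22) + 67/72·27/134 = 1/6 ✓
b·c³: (-625/2016)·512/125 + 11/504·27 + 67/72·1 = 1/4 ✓
b·(c∘Ac): 11/504·(-63/22) + 67/72·27/134 = 1/8 ✓
b·Ac²: 11/504·(-84/55) + 67/72·42/335 = 1/12 ✓
b·A²c: 67/72·3/67 = 1/24 ✓; 4 stages ⇒ order 4.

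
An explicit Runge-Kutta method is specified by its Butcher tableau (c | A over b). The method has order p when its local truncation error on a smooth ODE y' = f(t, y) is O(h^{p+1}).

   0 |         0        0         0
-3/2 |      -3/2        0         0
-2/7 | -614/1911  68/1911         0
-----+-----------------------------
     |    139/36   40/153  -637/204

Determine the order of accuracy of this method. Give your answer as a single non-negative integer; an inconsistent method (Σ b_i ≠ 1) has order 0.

b = (139/36, 40/153, -637/204)
c = (0, -3/2, -2/7)
Ac = (0, 0, -34/637)
Σ b_i: 139/36·1 + 40/153·1 + (-637/204)·1 = 1 ✓
b·c: 40/153·(-3/2) + (-637/204)·(-2/7) = 1/2 ✓
b·c²: 40/153·9/4 + (-637/204)·4/49 = 1/3 ✓
b·Ac: (-637/204)·(-34/637) = 1/6 ✓; 3 stages ⇒ order 3.

3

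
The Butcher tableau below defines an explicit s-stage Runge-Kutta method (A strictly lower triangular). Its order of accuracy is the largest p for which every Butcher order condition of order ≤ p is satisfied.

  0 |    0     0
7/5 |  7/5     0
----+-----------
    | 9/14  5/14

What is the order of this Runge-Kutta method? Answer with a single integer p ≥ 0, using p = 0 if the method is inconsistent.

2

b = (9/14, 5/14)
c = (0, 7/5)
Σ b_i: 9/14·1 + 5/14·1 = 1 ✓
b·c: 5/14·7/5 = 1/2 ✓; 2 stages ⇒ order 2.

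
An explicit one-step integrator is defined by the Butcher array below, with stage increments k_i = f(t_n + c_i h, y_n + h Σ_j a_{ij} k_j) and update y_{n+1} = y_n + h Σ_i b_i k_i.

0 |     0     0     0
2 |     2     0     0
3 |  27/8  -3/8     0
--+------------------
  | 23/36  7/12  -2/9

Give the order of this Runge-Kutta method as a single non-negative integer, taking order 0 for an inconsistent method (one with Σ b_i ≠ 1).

3

b = (23/36, 7/12, -2/9)
c = (0, 2, 3)
Ac = (0, 0, -3/4)
Σ b_i: 23/36·1 + 7/12·1 + (-2/9)·1 = 1 ✓
b·c: 7/12·2 + (-2/9)·3 = 1/2 ✓
b·c²: 7/12·4 + (-2/9)·9 = 1/3 ✓
b·Ac: (-2/9)·(-3/4) = 1/6 ✓; 3 stages ⇒ order 3.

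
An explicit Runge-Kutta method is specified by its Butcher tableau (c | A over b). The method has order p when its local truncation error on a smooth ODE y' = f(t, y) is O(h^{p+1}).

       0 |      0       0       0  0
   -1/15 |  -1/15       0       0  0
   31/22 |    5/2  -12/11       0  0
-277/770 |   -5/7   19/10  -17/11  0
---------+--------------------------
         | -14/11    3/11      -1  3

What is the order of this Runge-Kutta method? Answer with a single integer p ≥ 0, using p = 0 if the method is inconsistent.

1

b = (-14/11, 3/11, -1, 3)
c = (0, -1/15, 31/22, -277/770)
Ac = (0, 0, 4/55, -20912/9075)
Σ b_i: (-14/11)·1 + 3/11·1 + (-1)·1 + 3·1 = 1 ✓
b·c: 3/11·(-1/15) + (-1)·31/22 + 3·(-277/770) = -193/77 ≠ 1/2 ⇒ order 1.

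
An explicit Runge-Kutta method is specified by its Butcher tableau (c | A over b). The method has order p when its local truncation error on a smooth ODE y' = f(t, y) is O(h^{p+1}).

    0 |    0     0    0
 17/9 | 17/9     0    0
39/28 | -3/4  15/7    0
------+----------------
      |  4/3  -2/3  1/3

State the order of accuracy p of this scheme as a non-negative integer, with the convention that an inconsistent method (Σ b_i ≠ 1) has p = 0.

b = (4/3, -2/3, 1/3)
c = (0, 17/9, 39/28)
Ac = (0, 0, 85/21)
Σ b_i: 4/3·1 + (-2/3)·1 + 1/3·1 = 1 ✓
b·c: (-2/3)·17/9 + 1/3·39/28 = -601/756 ≠ 1/2 ⇒ order 1.

1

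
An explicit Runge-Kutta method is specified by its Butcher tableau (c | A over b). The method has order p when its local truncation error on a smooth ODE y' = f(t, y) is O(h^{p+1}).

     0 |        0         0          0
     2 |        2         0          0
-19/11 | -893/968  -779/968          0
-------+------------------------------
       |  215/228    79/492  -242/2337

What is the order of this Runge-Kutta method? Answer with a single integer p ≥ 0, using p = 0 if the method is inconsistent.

b = (215/228, 79/492, -242/2337)
c = (0, 2, -19/11)
Ac = (0, 0, -779/484)
Σ b_i: 215/228·1 + 79/492·1 + (-242/2337)·1 = 1 ✓
b·c: 79/492·2 + (-242/2337)·(-19/11) = 1/2 ✓
b·c²: 79/492·4 + (-242/2337)·361/121 = 1/3 ✓
b·Ac: (-242/2337)·(-779/484) = 1/6 ✓; 3 stages ⇒ order 3.

3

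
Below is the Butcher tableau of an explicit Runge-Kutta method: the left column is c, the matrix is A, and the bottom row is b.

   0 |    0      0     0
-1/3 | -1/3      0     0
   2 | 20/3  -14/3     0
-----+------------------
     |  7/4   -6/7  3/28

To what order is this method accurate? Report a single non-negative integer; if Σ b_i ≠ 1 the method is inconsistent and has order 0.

b = (7/4, -6/7, 3/28)
c = (0, -1/3, 2)
Ac = (0, 0, 14/9)
Σ b_i: 7/4·1 + (-6/7)·1 + 3/28·1 = 1 ✓
b·c: (-6/7)·(-1/3) + 3/28·2 = 1/2 ✓
b·c²: (-6/7)·1/9 + 3/28·4 = 1/3 ✓
b·Ac: 3/28·14/9 = 1/6 ✓; 3 stages ⇒ order 3.

3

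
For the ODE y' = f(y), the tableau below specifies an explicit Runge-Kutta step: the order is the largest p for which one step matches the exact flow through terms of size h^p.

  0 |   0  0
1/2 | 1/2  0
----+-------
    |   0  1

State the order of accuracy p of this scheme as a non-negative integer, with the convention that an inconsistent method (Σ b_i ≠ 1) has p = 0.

2

b = (0, 1)
c = (0, 1/2)
Σ b_i: 1·1 = 1 ✓
b·c: 1·1/2 = 1/2 ✓; 2 stages ⇒ order 2.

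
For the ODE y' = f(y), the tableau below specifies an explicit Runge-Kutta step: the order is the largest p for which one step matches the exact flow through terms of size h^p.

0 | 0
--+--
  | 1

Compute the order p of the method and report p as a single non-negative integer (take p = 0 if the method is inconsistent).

b = (1)
c = (0)
Σ b_i: 1·1 = 1 ✓; 1 stage ⇒ order 1.

1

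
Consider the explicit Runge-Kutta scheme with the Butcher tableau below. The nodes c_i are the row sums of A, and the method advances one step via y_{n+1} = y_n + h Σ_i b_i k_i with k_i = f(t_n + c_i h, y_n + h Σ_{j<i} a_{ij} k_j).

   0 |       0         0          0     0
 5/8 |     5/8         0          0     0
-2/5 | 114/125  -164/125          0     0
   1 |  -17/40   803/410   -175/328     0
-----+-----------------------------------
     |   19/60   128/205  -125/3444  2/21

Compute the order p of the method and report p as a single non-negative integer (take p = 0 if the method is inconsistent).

b = (19/60, 128/205, -125/3444, 2/21)
c = (0, 5/8, -2/5, 1)
Ac = (0, 0, -41/50, 23/16)
Σ b_i: 19/60·1 + 128/205·1 + (-125/3444)·1 + 2/21·1 = 1 ✓
b·c: 128/205·5/8 + (-125/3444)·(-2/5) + 2/21·1 = 1/2 ✓
b·c²: 128/205·25/64 + (-125/3444)·4/25 + 2/21·1 = 1/3 ✓
b·Ac: (-125/3444)·(-41/50) + 2/21·23/16 = 1/6 ✓
b·c³: 128/205·125/512 + (-125/3444)·(-8/125) + 2/21·1 = 1/4 ✓
b·(c∘Ac): (-125/3444)·41/125 + 2/21·23/16 = 1/8 ✓
b·Ac²: (-125/3444)·(-41/80) + 2/21·87/128 = 1/12 ✓
b·A²c: 2/21·7/16 = 1/24 ✓; 4 stages ⇒ order 4.

4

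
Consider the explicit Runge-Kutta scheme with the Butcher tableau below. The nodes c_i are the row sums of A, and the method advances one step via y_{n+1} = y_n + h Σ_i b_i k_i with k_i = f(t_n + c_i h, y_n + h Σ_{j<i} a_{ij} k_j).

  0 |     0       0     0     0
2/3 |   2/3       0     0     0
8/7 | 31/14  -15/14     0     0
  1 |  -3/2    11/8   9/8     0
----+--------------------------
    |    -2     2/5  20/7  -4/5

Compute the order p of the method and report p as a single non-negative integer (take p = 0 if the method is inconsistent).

0

b = (-2, 2/5, 20/7, -4/5)
c = (0, 2/3, 8/7, 1)
Ac = (0, 0, -5/7, 185/84)
Σ b_i: (-2)·1 + 2/5·1 + 20/7·1 + (-4/5)·1 = 16/35 ≠ 1 ⇒ order 0.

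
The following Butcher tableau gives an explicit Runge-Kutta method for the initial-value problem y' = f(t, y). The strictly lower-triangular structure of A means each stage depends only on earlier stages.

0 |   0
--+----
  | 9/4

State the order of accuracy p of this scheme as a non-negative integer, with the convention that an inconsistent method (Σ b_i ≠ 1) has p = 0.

0

b = (9/4)
c = (0)
Σ b_i: 9/4·1 = 9/4 ≠ 1 ⇒ order 0.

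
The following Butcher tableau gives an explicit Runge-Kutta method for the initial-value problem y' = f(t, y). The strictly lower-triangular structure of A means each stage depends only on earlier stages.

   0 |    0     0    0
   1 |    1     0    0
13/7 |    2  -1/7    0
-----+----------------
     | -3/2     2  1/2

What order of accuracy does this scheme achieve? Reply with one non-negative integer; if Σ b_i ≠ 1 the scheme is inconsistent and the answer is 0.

1

b = (-3/2, 2, 1/2)
c = (0, 1, 13/7)
Ac = (0, 0, -1/7)
Σ b_i: (-3/2)·1 + 2·1 + 1/2·1 = 1 ✓
b·c: 2·1 + 1/2·13/7 = 41/14 ≠ 1/2 ⇒ order 1.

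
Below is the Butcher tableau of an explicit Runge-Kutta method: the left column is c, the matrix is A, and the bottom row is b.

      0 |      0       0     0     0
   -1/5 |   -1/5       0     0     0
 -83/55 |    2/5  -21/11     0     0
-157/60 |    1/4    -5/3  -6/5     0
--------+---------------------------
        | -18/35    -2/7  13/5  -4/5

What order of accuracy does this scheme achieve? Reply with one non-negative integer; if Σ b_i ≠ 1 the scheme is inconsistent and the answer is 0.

b = (-18/35, -2/7, 13/5, -4/5)
c = (0, -1/5, -83/55, -157/60)
Ac = (0, 0, 21/55, 1769/825)
Σ b_i: (-18/35)·1 + (-2/7)·1 + 13/5·1 + (-4/5)·1 = 1 ✓
b·c: (-2/7)·(-1/5) + 13/5·(-83/55) + (-4/5)·(-157/60) = -2048/1155 ≠ 1/2 ⇒ order 1.

1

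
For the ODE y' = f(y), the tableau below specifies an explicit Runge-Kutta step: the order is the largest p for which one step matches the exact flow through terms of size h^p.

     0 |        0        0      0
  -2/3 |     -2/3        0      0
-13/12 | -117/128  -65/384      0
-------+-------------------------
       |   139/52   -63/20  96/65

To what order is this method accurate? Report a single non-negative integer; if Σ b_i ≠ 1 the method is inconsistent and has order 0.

3

b = (139/52, -63/20, 96/65)
c = (0, -2/3, -13/12)
Ac = (0, 0, 65/576)
Σ b_i: 139/52·1 + (-63/20)·1 + 96/65·1 = 1 ✓
b·c: (-63/20)·(-2/3) + 96/65·(-13/12) = 1/2 ✓
b·c²: (-63/20)·4/9 + 96/65·169/144 = 1/3 ✓
b·Ac: 96/65·65/576 = 1/6 ✓; 3 stages ⇒ order 3.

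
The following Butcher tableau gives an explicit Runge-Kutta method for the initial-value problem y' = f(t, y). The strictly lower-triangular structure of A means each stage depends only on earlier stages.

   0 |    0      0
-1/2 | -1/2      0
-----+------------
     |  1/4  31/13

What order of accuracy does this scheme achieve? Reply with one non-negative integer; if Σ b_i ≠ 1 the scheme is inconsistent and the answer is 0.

0

b = (1/4, 31/13)
c = (0, -1/2)
Σ b_i: 1/4·1 + 31/13·1 = 137/52 ≠ 1 ⇒ order 0.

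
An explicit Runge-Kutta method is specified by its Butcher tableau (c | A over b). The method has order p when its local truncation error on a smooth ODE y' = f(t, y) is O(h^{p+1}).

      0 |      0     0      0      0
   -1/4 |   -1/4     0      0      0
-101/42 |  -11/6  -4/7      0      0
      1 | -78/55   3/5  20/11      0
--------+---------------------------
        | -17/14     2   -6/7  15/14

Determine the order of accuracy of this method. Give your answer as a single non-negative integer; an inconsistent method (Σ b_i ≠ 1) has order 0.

b = (-17/14, 2, -6/7, 15/14)
c = (0, -1/4, -101/42, 1)
Ac = (0, 0, 1/7, -20893/4620)
Σ b_i: (-17/14)·1 + 2·1 + (-6/7)·1 + 15/14·1 = 1 ✓
b·c: 2·(-1/4) + (-6/7)·(-101/42) + 15/14·1 = 129/49 ≠ 1/2 ⇒ order 1.

1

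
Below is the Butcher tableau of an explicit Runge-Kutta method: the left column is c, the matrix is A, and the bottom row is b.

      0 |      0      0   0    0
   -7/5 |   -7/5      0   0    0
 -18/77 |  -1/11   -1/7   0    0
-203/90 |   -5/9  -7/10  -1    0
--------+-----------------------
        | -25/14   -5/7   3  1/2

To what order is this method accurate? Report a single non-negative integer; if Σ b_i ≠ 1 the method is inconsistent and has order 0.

1

b = (-25/14, -5/7, 3, 1/2)
c = (0, -7/5, -18/77, -203/90)
Ac = (0, 0, 1/5, 4673/3850)
Σ b_i: (-25/14)·1 + (-5/7)·1 + 3·1 + 1/2·1 = 1 ✓
b·c: (-5/7)·(-7/5) + 3·(-18/77) + 1/2·(-203/90) = -11491/13860 ≠ 1/2 ⇒ order 1.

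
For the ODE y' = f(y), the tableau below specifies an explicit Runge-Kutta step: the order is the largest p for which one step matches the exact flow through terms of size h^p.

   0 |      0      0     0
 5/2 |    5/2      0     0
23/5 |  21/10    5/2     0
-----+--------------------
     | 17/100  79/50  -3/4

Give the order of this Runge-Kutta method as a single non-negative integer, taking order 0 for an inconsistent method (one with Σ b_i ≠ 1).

2

b = (17/100, 79/50, -3/4)
c = (0, 5/2, 23/5)
Ac = (0, 0, 25/4)
Σ b_i: 17/100·1 + 79/50·1 + (-3/4)·1 = 1 ✓
b·c: 79/50·5/2 + (-3/4)·23/5 = 1/2 ✓
b·c²: 79/50·25/4 + (-3/4)·529/25 = -1199/200 ≠ 1/3 ⇒ order 2.
b·Ac: (-3/4)·25/4 = -75/16 ≠ 1/6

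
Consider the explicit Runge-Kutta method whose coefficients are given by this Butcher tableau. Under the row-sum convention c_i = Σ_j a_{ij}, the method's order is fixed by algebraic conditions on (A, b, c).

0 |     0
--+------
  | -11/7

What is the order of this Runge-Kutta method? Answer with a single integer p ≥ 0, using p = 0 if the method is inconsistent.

0

b = (-11/7)
c = (0)
Σ b_i: (-11/7)·1 = -11/7 ≠ 1 ⇒ order 0.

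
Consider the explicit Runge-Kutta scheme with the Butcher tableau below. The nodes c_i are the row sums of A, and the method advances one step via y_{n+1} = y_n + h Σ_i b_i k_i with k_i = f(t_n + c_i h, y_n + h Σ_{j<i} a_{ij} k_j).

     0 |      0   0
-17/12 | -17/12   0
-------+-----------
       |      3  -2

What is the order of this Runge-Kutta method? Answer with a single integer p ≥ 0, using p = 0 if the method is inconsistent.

b = (3, -2)
c = (0, -17/12)
Σ b_i: 3·1 + (-2)·1 = 1 ✓
b·c: (-2)·(-17/12) = 17/6 ≠ 1/2 ⇒ order 1.

1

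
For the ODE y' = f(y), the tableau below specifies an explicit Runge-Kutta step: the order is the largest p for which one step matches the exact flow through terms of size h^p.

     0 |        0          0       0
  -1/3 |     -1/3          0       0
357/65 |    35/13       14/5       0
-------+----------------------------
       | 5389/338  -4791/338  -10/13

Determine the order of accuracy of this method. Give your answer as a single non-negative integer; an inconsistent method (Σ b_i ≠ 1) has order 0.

2

b = (5389/338, -4791/338, -10/13)
c = (0, -1/3, 357/65)
Ac = (0, 0, -14/15)
Σ b_i: 5389/338·1 + (-4791/338)·1 + (-10/13)·1 = 1 ✓
b·c: (-4791/338)·(-1/3) + (-10/13)·357/65 = 1/2 ✓
b·c²: (-4791/338)·1/9 + (-10/13)·127449/4225 = -1633193/65910 ≠ 1/3 ⇒ order 2.
b·Ac: (-10/13)·(-14/15) = 28/39 ≠ 1/6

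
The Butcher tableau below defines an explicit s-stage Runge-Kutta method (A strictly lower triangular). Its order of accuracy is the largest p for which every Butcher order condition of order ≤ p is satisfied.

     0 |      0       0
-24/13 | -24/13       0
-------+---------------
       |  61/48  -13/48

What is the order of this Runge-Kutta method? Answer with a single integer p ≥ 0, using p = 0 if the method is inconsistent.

2

b = (61/48, -13/48)
c = (0, -24/13)
Σ b_i: 61/48·1 + (-13/48)·1 = 1 ✓
b·c: (-13/48)·(-24/13) = 1/2 ✓; 2 stages ⇒ order 2.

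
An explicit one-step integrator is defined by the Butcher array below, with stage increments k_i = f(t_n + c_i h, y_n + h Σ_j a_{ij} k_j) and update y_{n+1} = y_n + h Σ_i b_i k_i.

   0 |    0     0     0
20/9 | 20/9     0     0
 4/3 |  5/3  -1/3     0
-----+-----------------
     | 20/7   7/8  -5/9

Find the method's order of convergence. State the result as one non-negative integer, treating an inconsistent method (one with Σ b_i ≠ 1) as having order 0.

b = (20/7, 7/8, -5/9)
c = (0, 20/9, 4/3)
Ac = (0, 0, -20/27)
Σ b_i: 20/7·1 + 7/8·1 + (-5/9)·1 = 1601/504 ≠ 1 ⇒ order 0.

0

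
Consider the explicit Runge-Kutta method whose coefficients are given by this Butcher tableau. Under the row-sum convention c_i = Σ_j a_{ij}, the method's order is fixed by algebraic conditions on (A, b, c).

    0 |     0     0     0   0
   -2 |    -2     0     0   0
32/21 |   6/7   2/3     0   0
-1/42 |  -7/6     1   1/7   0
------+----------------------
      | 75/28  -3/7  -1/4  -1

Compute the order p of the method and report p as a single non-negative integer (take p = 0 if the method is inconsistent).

b = (75/28, -3/7, -1/4, -1)
c = (0, -2, 32/21, -1/42)
Ac = (0, 0, -4/3, -262/147)
Σ b_i: 75/28·1 + (-3/7)·1 + (-1/4)·1 + (-1)·1 = 1 ✓
b·c: (-3/7)·(-2) + (-1/4)·32/21 + (-1)·(-1/42) = 1/2 ✓
b·c²: (-3/7)·4 + (-1/4)·1024/441 + (-1)·1/1764 = -4049/1764 ≠ 1/3 ⇒ order 2.
b·Ac: (-1/4)·(-4/3) + (-1)·(-262/147) = 311/147 ≠ 1/6

2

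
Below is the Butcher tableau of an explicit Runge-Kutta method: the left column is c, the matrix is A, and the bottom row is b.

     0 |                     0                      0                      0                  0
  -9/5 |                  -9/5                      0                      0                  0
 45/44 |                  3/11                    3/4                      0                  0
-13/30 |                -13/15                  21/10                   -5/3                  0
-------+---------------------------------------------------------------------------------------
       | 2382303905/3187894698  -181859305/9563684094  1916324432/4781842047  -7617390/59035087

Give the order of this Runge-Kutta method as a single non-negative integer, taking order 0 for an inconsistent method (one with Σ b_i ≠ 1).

3

b = (2382303905/3187894698, -181859305/9563684094, 1916324432/4781842047, -7617390/59035087)
c = (0, -9/5, 45/44, -13/30)
Ac = (0, 0, -27/20, -6033/1100)
Σ b_i: 2382303905/3187894698·1 + (-181859305/9563684094)·1 + 1916324432/4781842047·1 + (-7617390/59035087)·1 = 1 ✓
b·c: (-181859305/9563684094)·(-9/5) + 1916324432/4781842047·45/44 + (-7617390/59035087)·(-13/30) = 1/2 ✓
b·c²: (-181859305/9563684094)·81/25 + 1916324432/4781842047·2025/1936 + (-7617390/59035087)·169/900 = 1/3 ✓
b·Ac: 1916324432/4781842047·(-27/20) + (-7617390/59035087)·(-6033/1100) = 1/6 ✓
b·c³: (-181859305/9563684094)·(-729/125) + 1916324432/4781842047·91125/85184 + (-7617390/59035087)·(-2197/27000) = 160751731199/292223680650 ≠ 1/4 ⇒ order 3.
b·(c∘Ac): 1916324432/4781842047·(-243/176) + (-7617390/59035087)·26143/11000 = -5076838707/5903508700 ≠ 1/8
b·Ac²: 1916324432/4781842047·243/100 + (-7617390/59035087)·1224693/242000 = 8333729391/25975438280 ≠ 1/12
b·A²c: (-7617390/59035087)·9/4 = -34278255/118070174 ≠ 1/24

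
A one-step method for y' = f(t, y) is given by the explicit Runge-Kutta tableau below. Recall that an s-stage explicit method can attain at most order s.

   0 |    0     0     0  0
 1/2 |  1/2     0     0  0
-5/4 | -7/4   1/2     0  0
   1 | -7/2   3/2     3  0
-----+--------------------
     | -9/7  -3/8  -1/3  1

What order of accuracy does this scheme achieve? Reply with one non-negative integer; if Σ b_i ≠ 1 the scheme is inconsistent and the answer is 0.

b = (-9/7, -3/8, -1/3, 1)
c = (0, 1/2, -5/4, 1)
Ac = (0, 0, 1/4, -3)
Σ b_i: (-9/7)·1 + (-3/8)·1 + (-1/3)·1 + 1·1 = -167/168 ≠ 1 ⇒ order 0.

0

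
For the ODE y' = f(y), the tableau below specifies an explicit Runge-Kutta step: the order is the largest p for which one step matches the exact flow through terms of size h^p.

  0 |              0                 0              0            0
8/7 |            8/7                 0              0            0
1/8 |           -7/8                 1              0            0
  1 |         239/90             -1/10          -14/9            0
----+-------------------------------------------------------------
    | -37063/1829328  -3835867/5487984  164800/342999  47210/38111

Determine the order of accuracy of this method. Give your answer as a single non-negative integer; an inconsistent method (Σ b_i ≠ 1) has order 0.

b = (-37063/1829328, -3835867/5487984, 164800/342999, 47210/38111)
c = (0, 8/7, 1/8, 1)
Ac = (0, 0, 8/7, -389/1260)
Σ b_i: (-37063/1829328)·1 + (-3835867/5487984)·1 + 164800/342999·1 + 47210/38111·1 = 1 ✓
b·c: (-3835867/5487984)·8/7 + 164800/342999·1/8 + 47210/38111·1 = 1/2 ✓
b·c²: (-3835867/5487984)·64/49 + 164800/342999·1/64 + 47210/38111·1 = 1/3 ✓
b·Ac: 164800/342999·8/7 + 47210/38111·(-389/1260) = 1/6 ✓
b·c³: (-3835867/5487984)·512/343 + 164800/342999·1/512 + 47210/38111·1 = 1257139/6402648 ≠ 1/4 ⇒ order 3.
b·(c∘Ac): 164800/342999·1/7 + 47210/38111·(-389/1260) = -215267/685998 ≠ 1/8
b·Ac²: 164800/342999·64/49 + 47210/38111·(-10931/70560) = 1859523/4268432 ≠ 1/12
b·A²c: 47210/38111·(-16/9) = -755360/342999 ≠ 1/24

3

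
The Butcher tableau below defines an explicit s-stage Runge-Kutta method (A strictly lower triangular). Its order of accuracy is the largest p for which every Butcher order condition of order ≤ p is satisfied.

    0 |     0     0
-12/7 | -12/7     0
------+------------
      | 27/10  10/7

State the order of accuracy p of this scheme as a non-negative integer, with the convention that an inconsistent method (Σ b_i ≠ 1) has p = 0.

0

b = (27/10, 10/7)
c = (0, -12/7)
Σ b_i: 27/10·1 + 10/7·1 = 289/70 ≠ 1 ⇒ order 0.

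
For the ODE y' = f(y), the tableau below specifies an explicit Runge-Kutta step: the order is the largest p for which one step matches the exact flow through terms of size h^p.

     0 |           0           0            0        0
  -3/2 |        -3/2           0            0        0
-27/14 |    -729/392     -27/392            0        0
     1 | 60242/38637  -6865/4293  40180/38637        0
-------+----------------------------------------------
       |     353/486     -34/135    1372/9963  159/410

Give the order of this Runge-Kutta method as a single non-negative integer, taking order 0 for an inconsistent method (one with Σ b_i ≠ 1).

b = (353/486, -34/135, 1372/9963, 159/410)
c = (0, -3/2, -27/14, 1)
Ac = (0, 0, 81/784, 125/318)
Σ b_i: 353/486·1 + (-34/135)·1 + 1372/9963·1 + 159/410·1 = 1 ✓
b·c: (-34/135)·(-3/2) + 1372/9963·(-27/14) + 159/410·1 = 1/2 ✓
b·c²: (-34/135)·9/4 + 1372/9963·729/196 + 159/410·1 = 1/3 ✓
b·Ac: 1372/9963·81/784 + 159/410·125/318 = 1/6 ✓
b·c³: (-34/135)·(-27/8) + 1372/9963·(-19683/2744) + 159/410·1 = 1/4 ✓
b·(c∘Ac): 1372/9963·(-2187/10976) + 159/410·125/318 = 1/8 ✓
b·Ac²: 1372/9963·(-243/1568) + 159/410·515/1908 = 1/12 ✓
b·A²c: 159/410·205/1908 = 1/24 ✓; 4 stages ⇒ order 4.

4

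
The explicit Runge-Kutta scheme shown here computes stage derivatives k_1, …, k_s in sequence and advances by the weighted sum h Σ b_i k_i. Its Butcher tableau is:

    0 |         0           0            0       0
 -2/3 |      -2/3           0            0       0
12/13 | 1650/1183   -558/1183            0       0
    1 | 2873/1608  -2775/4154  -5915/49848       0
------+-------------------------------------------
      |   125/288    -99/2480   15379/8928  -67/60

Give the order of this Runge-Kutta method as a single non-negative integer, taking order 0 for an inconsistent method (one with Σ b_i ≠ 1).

4

b = (125/288, -99/2480, 15379/8928, -67/60)
c = (0, -2/3, 12/13, 1)
Ac = (0, 0, 372/1183, 45/134)
Σ b_i: 125/288·1 + (-99/2480)·1 + 15379/8928·1 + (-67/60)·1 = 1 ✓
b·c: (-99/2480)·(-2/3) + 15379/8928·12/13 + (-67/60)·1 = 1/2 ✓
b·c²: (-99/2480)·4/9 + 15379/8928·144/169 + (-67/60)·1 = 1/3 ✓
b·Ac: 15379/8928·372/1183 + (-67/60)·45/134 = 1/6 ✓
b·c³: (-99/2480)·(-8/27) + 15379/8928·1728/2197 + (-67/60)·1 = 1/4 ✓
b·(c∘Ac): 15379/8928·4464/15379 + (-67/60)·45/134 = 1/8 ✓
b·Ac²: 15379/8928·(-248/1183) + (-67/60)·(-80/201) = 1/12 ✓
b·A²c: (-67/60)·(-5/134) = 1/24 ✓; 4 stages ⇒ order 4.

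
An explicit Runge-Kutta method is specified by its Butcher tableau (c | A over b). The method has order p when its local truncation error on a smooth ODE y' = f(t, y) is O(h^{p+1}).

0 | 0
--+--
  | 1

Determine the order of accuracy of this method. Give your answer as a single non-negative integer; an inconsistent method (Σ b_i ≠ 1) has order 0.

b = (1)
c = (0)
Σ b_i: 1·1 = 1 ✓; 1 stage ⇒ order 1.

1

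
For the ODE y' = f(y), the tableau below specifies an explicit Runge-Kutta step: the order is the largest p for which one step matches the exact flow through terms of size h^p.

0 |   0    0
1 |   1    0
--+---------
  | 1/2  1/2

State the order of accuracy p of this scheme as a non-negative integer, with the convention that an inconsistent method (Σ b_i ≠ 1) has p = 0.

b = (1/2, 1/2)
c = (0, 1)
Σ b_i: 1/2·1 + 1/2·1 = 1 ✓
b·c: 1/2·1 = 1/2 ✓; 2 stages ⇒ order 2.

2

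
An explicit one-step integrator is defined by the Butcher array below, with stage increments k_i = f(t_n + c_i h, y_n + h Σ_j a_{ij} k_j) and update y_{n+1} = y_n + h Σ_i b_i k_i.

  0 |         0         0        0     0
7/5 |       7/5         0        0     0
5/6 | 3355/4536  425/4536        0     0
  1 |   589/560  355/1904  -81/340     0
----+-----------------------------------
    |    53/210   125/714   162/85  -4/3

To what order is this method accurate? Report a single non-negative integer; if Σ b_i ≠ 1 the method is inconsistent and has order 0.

4

b = (53/210, 125/714, 162/85, -4/3)
c = (0, 7/5, 5/6, 1)
Ac = (0, 0, 85/648, 1/16)
Σ b_i: 53/210·1 + 125/714·1 + 162/85·1 + (-4/3)·1 = 1 ✓
b·c: 125/714·7/5 + 162/85·5/6 + (-4/3)·1 = 1/2 ✓
b·c²: 125/714·49/25 + 162/85·25/36 + (-4/3)·1 = 1/3 ✓
b·Ac: 162/85·85/648 + (-4/3)·1/16 = 1/6 ✓
b·c³: 125/714·343/125 + 162/85·125/216 + (-4/3)·1 = 1/4 ✓
b·(c∘Ac): 162/85·425/3888 + (-4/3)·1/16 = 1/8 ✓
b·Ac²: 162/85·119/648 + (-4/3)·1/5 = 1/12 ✓
b·A²c: (-4/3)·(-1/32) = 1/24 ✓; 4 stages ⇒ order 4.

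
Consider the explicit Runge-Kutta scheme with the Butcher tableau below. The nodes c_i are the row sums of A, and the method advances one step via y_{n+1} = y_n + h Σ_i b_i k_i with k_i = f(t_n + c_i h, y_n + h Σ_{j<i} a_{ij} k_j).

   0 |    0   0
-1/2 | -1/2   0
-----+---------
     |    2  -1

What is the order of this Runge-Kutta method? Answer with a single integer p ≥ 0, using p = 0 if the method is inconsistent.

2

b = (2, -1)
c = (0, -1/2)
Σ b_i: 2·1 + (-1)·1 = 1 ✓
b·c: (-1)·(-1/2) = 1/2 ✓; 2 stages ⇒ order 2.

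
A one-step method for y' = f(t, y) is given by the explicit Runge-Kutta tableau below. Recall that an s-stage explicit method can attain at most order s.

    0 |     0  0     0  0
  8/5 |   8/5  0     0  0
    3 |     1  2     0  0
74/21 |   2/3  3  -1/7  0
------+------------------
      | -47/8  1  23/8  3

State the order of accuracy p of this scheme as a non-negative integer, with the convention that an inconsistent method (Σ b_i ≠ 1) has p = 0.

b = (-47/8, 1, 23/8, 3)
c = (0, 8/5, 3, 74/21)
Ac = (0, 0, 16/5, 153/35)
Σ b_i: (-47/8)·1 + 1·1 + 23/8·1 + 3·1 = 1 ✓
b·c: 1·8/5 + 23/8·3 + 3·74/21 = 5823/280 ≠ 1/2 ⇒ order 1.

1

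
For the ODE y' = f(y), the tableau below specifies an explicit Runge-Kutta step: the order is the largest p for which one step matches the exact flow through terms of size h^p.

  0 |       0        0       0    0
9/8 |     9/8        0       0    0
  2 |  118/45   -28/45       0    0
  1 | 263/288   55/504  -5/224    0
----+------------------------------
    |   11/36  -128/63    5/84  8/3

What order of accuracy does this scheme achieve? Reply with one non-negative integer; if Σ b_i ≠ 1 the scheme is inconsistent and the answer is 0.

4

b = (11/36, -128/63, 5/84, 8/3)
c = (0, 9/8, 2, 1)
Ac = (0, 0, -7/10, 5/64)
Σ b_i: 11/36·1 + (-128/63)·1 + 5/84·1 + 8/3·1 = 1 ✓
b·c: (-128/63)·9/8 + 5/84·2 + 8/3·1 = 1/2 ✓
b·c²: (-128/63)·81/64 + 5/84·4 + 8/3·1 = 1/3 ✓
b·Ac: 5/84·(-7/10) + 8/3·5/64 = 1/6 ✓
b·c³: (-128/63)·729/512 + 5/84·8 + 8/3·1 = 1/4 ✓
b·(c∘Ac): 5/84·(-7/5) + 8/3·5/64 = 1/8 ✓
b·Ac²: 5/84·(-63/80) + 8/3·25/512 = 1/12 ✓
b·A²c: 8/3·1/64 = 1/24 ✓; 4 stages ⇒ order 4.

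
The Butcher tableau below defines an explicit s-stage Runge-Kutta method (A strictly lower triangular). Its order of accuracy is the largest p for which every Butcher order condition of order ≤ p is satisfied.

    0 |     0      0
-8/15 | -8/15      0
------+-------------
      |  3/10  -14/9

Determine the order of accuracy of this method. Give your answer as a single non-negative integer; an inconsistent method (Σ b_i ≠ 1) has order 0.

b = (3/10, -14/9)
c = (0, -8/15)
Σ b_i: 3/10·1 + (-14/9)·1 = -113/90 ≠ 1 ⇒ order 0.

0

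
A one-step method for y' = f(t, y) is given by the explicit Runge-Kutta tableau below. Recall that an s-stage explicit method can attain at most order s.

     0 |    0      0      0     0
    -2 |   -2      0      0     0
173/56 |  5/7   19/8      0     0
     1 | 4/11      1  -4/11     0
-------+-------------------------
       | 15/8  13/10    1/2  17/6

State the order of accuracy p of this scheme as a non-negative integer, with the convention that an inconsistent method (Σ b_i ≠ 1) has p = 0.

b = (15/8, 13/10, 1/2, 17/6)
c = (0, -2, 173/56, 1)
Ac = (0, 0, -19/4, -481/154)
Σ b_i: 15/8·1 + 13/10·1 + 1/2·1 + 17/6·1 = 781/120 ≠ 1 ⇒ order 0.

0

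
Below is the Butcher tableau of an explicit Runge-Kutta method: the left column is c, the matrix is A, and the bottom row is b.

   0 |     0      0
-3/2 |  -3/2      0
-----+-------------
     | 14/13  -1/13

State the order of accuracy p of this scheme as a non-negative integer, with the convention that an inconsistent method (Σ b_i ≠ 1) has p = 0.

b = (14/13, -1/13)
c = (0, -3/2)
Σ b_i: 14/13·1 + (-1/13)·1 = 1 ✓
b·c: (-1/13)·(-3/2) = 3/26 ≠ 1/2 ⇒ order 1.

1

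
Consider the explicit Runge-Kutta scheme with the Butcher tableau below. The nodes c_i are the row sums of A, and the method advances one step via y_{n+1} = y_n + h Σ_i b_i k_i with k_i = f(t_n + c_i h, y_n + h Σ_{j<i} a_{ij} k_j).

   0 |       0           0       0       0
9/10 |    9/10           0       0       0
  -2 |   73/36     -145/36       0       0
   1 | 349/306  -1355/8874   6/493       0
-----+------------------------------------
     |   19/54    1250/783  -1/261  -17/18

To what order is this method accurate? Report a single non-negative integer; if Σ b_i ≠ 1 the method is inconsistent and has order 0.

4

b = (19/54, 1250/783, -1/261, -17/18)
c = (0, 9/10, -2, 1)
Ac = (0, 0, -29/8, -11/68)
Σ b_i: 19/54·1 + 1250/783·1 + (-1/261)·1 + (-17/18)·1 = 1 ✓
b·c: 1250/783·9/10 + (-1/261)·(-2) + (-17/18)·1 = 1/2 ✓
b·c²: 1250/783·81/100 + (-1/261)·4 + (-17/18)·1 = 1/3 ✓
b·Ac: (-1/261)·(-29/8) + (-17/18)·(-11/68) = 1/6 ✓
b·c³: 1250/783·729/1000 + (-1/261)·(-8) + (-17/18)·1 = 1/4 ✓
b·(c∘Ac): (-1/261)·29/4 + (-17/18)·(-11/68) = 1/8 ✓
b·Ac²: (-1/261)·(-261/80) + (-17/18)·(-3/40) = 1/12 ✓
b·A²c: (-17/18)·(-3/68) = 1/24 ✓; 4 stages ⇒ order 4.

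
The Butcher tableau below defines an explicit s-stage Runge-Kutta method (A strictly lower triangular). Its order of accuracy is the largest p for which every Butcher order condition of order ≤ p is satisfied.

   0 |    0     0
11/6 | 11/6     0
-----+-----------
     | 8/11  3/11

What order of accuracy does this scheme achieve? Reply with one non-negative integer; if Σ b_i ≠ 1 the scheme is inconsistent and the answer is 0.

2

b = (8/11, 3/11)
c = (0, 11/6)
Σ b_i: 8/11·1 + 3/11·1 = 1 ✓
b·c: 3/11·11/6 = 1/2 ✓; 2 stages ⇒ order 2.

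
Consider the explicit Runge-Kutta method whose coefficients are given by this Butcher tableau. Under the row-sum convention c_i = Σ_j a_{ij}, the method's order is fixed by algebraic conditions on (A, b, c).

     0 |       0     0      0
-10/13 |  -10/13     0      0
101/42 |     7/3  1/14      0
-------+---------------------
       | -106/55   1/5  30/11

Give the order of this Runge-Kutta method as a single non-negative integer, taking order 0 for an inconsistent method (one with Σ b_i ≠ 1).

1

b = (-106/55, 1/5, 30/11)
c = (0, -10/13, 101/42)
Ac = (0, 0, -5/91)
Σ b_i: (-106/55)·1 + 1/5·1 + 30/11·1 = 1 ✓
b·c: 1/5·(-10/13) + 30/11·101/42 = 6411/1001 ≠ 1/2 ⇒ order 1.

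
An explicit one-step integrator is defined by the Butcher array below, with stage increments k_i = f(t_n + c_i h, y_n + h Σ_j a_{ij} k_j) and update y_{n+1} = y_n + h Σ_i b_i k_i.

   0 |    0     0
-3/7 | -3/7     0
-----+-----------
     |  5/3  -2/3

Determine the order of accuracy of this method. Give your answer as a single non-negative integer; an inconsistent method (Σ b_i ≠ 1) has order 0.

b = (5/3, -2/3)
c = (0, -3/7)
Σ b_i: 5/3·1 + (-2/3)·1 = 1 ✓
b·c: (-2/3)·(-3/7) = 2/7 ≠ 1/2 ⇒ order 1.

1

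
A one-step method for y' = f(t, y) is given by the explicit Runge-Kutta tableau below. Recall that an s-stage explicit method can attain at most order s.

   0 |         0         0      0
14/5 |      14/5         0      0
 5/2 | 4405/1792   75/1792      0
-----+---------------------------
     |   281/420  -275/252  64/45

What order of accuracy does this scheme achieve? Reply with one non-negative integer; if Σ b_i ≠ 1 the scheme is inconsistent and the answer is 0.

3

b = (281/420, -275/252, 64/45)
c = (0, 14/5, 5/2)
Ac = (0, 0, 15/128)
Σ b_i: 281/420·1 + (-275/252)·1 + 64/45·1 = 1 ✓
b·c: (-275/252)·14/5 + 64/45·5/2 = 1/2 ✓
b·c²: (-275/252)·196/25 + 64/45·25/4 = 1/3 ✓
b·Ac: 64/45·15/128 = 1/6 ✓; 3 stages ⇒ order 3.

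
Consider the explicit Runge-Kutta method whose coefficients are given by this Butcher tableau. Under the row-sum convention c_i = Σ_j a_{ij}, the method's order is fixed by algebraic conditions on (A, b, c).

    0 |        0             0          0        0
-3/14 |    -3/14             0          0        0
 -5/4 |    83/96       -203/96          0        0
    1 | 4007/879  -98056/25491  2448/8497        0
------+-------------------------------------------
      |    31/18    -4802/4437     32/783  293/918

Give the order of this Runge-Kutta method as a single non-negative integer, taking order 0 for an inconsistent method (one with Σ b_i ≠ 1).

4

b = (31/18, -4802/4437, 32/783, 293/918)
c = (0, -3/14, -5/4, 1)
Ac = (0, 0, 29/64, 136/293)
Σ b_i: 31/18·1 + (-4802/4437)·1 + 32/783·1 + 293/918·1 = 1 ✓
b·c: (-4802/4437)·(-3/14) + 32/783·(-5/4) + 293/918·1 = 1/2 ✓
b·c²: (-4802/4437)·9/196 + 32/783·25/16 + 293/918·1 = 1/3 ✓
b·Ac: 32/783·29/64 + 293/918·136/293 = 1/6 ✓
b·c³: (-4802/4437)·(-27/2744) + 32/783·(-125/64) + 293/918·1 = 1/4 ✓
b·(c∘Ac): 32/783·(-145/256) + 293/918·136/293 = 1/8 ✓
b·Ac²: 32/783·(-87/896) + 293/918·561/2051 = 1/12 ✓
b·A²c: 293/918·153/1172 = 1/24 ✓; 4 stages ⇒ order 4.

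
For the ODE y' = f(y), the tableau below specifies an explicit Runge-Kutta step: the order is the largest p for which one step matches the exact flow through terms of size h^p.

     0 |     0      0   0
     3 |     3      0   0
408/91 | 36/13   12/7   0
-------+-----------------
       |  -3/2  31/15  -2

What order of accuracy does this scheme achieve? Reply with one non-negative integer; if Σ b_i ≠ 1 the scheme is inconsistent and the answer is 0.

b = (-3/2, 31/15, -2)
c = (0, 3, 408/91)
Ac = (0, 0, 36/7)
Σ b_i: (-3/2)·1 + 31/15·1 + (-2)·1 = -43/30 ≠ 1 ⇒ order 0.

0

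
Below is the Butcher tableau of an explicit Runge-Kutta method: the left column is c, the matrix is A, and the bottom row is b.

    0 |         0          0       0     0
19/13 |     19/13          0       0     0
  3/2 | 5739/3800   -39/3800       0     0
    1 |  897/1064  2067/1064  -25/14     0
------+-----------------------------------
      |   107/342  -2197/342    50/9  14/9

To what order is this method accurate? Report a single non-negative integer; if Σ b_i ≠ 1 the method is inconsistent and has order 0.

4

b = (107/342, -2197/342, 50/9, 14/9)
c = (0, 19/13, 3/2, 1)
Ac = (0, 0, -3/200, 9/56)
Σ b_i: 107/342·1 + (-2197/342)·1 + 50/9·1 + 14/9·1 = 1 ✓
b·c: (-2197/342)·19/13 + 50/9·3/2 + 14/9·1 = 1/2 ✓
b·c²: (-2197/342)·361/169 + 50/9·9/4 + 14/9·1 = 1/3 ✓
b·Ac: 50/9·(-3/200) + 14/9·9/56 = 1/6 ✓
b·c³: (-2197/342)·6859/2197 + 50/9·27/8 + 14/9·1 = 1/4 ✓
b·(c∘Ac): 50/9·(-9/400) + 14/9·9/56 = 1/8 ✓
b·Ac²: 50/9·(-57/2600) + 14/9·12/91 = 1/12 ✓
b·A²c: 14/9·3/112 = 1/24 ✓; 4 stages ⇒ order 4.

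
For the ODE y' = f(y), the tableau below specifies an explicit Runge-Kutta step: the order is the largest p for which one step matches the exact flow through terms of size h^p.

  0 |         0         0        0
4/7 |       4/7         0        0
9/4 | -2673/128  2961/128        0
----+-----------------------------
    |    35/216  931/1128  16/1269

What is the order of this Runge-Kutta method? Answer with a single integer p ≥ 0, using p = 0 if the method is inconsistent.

3

b = (35/216, 931/1128, 16/1269)
c = (0, 4/7, 9/4)
Ac = (0, 0, 423/32)
Σ b_i: 35/216·1 + 931/1128·1 + 16/1269·1 = 1 ✓
b·c: 931/1128·4/7 + 16/1269·9/4 = 1/2 ✓
b·c²: 931/1128·16/49 + 16/1269·81/16 = 1/3 ✓
b·Ac: 16/1269·423/32 = 1/6 ✓; 3 stages ⇒ order 3.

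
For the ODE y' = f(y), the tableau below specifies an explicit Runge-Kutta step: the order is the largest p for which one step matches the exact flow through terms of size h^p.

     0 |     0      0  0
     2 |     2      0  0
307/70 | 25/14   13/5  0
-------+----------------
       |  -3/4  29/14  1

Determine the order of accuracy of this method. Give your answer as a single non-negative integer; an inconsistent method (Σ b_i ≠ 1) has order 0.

0

b = (-3/4, 29/14, 1)
c = (0, 2, 307/70)
Ac = (0, 0, 26/5)
Σ b_i: (-3/4)·1 + 29/14·1 + 1·1 = 65/28 ≠ 1 ⇒ order 0.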